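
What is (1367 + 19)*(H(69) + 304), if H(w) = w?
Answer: 516978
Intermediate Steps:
(1367 + 19)*(H(69) + 304) = (1367 + 19)*(69 + 304) = 1386*373 = 516978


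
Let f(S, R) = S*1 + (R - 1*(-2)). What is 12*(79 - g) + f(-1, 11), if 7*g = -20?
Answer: 6960/7 ≈ 994.29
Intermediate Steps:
g = -20/7 (g = (1/7)*(-20) = -20/7 ≈ -2.8571)
f(S, R) = 2 + R + S (f(S, R) = S + (R + 2) = S + (2 + R) = 2 + R + S)
12*(79 - g) + f(-1, 11) = 12*(79 - 1*(-20/7)) + (2 + 11 - 1) = 12*(79 + 20/7) + 12 = 12*(573/7) + 12 = 6876/7 + 12 = 6960/7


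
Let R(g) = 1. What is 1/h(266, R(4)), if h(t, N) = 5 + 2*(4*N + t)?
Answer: 1/545 ≈ 0.0018349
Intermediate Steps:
h(t, N) = 5 + 2*t + 8*N (h(t, N) = 5 + 2*(t + 4*N) = 5 + (2*t + 8*N) = 5 + 2*t + 8*N)
1/h(266, R(4)) = 1/(5 + 2*266 + 8*1) = 1/(5 + 532 + 8) = 1/545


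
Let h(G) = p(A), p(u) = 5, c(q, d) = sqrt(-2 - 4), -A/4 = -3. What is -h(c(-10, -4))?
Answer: -5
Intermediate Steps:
A = 12 (A = -4*(-3) = 12)
c(q, d) = I*sqrt(6) (c(q, d) = sqrt(-6) = I*sqrt(6))
h(G) = 5
-h(c(-10, -4)) = -1*5 = -5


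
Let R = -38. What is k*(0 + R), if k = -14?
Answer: 532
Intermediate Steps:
k*(0 + R) = -14*(0 - 38) = -14*(-38) = 532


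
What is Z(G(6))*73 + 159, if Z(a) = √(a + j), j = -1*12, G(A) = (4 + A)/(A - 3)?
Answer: 159 + 73*I*√78/3 ≈ 159.0 + 214.91*I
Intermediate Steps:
G(A) = (4 + A)/(-3 + A)
j = -12
Z(a) = √(-12 + a) (Z(a) = √(a - 12) = √(-12 + a))
Z(G(6))*73 + 159 = √(-12 + (4 + 6)/(-3 + 6))*73 + 159 = √(-12 + 10/3)*73 + 159 = √(-26/3)*73 + 159 = (I*√78/3)*73 + 159 = 73*I*√78/3 + 159 = 159 + 73*I*√78/3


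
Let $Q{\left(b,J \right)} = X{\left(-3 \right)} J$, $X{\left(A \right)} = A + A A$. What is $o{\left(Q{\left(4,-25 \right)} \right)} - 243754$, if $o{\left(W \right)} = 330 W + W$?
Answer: $-293404$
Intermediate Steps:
$X{\left(A \right)} = A + A^{2}$
$Q{\left(b,J \right)} = 6 J$ ($Q{\left(b,J \right)} = - 3 \left(1 - 3\right) J = \left(-3\right) \left(-2\right) J = 6 J$)
$o{\left(W \right)} = 331 W$
$o{\left(Q{\left(4,-25 \right)} \right)} - 243754 = 331 \cdot 6 \left(-25\right) - 243754 = 331 \left(-150\right) - 243754 = -49650 - 243754 = -293404$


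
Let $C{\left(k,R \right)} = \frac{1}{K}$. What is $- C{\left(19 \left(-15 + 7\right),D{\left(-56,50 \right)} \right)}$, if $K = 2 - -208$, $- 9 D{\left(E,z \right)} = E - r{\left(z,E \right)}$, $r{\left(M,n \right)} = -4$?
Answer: $- \frac{1}{210} \approx -0.0047619$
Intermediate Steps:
$D{\left(E,z \right)} = - \frac{4}{9} - \frac{E}{9}$ ($D{\left(E,z \right)} = - \frac{E - -4}{9} = - \frac{E + 4}{9} = - \frac{4 + E}{9} = - \frac{4}{9} - \frac{E}{9}$)
$K = 210$ ($K = 2 + 208 = 210$)
$C{\left(k,R \right)} = \frac{1}{210}$
$- C{\left(19 \left(-15 + 7\right),D{\left(-56,50 \right)} \right)} = \left(-1\right) \frac{1}{210} = - \frac{1}{210}$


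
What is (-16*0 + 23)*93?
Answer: 2139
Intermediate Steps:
(-16*0 + 23)*93 = (0 + 23)*93 = 23*93 = 2139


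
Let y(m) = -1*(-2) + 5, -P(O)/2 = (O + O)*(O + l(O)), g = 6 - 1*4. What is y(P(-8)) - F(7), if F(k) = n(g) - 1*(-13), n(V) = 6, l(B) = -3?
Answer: -12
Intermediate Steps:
g = 2 (g = 6 - 4 = 2)
P(O) = -4*O*(-3 + O) (P(O) = -2*(O + O)*(O - 3) = -2*2*O*(-3 + O) = -4*O*(-3 + O))
F(k) = 19 (F(k) = 6 - 1*(-13) = 6 + 13 = 19)
y(m) = 7 (y(m) = 2 + 5 = 7)
y(P(-8)) - F(7) = 7 - 1*19 = 7 - 19 = -12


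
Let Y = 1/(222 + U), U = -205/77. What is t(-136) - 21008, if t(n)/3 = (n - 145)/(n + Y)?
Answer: -16079168063/765609 ≈ -21002.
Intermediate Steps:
U = -205/77 (U = -205*1/77 = -205/77 ≈ -2.6623)
Y = 77/16889 (Y = 1/(222 - 205/77) = 1/(16889/77) = 77/16889 ≈ 0.0045592)
t(n) = 3*(-145 + n)/(77/16889 + n) (t(n) = 3*((n - 145)/(n + 77/16889)) = 3*((-145 + n)/(77/16889 + n)) = 3*(-145 + n)/(77/16889 + n))
t(-136) - 21008 = 50667*(-145 - 136)/(77 + 16889*(-136)) - 21008 = 50667*(-281)/(77 - 2296904) - 21008 = 50667*(-281)/(-2296827) - 21008 = 50667*(-1/2296827)*(-281) - 21008 = 4745809/765609 - 21008 = -16079168063/765609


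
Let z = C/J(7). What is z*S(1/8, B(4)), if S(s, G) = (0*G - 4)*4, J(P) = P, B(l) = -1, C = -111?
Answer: 1776/7 ≈ 253.71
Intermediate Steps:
S(s, G) = -16 (S(s, G) = (0 - 4)*4 = -4*4 = -16)
z = -111/7 ≈ -15.857
z*S(1/8, B(4)) = -111/7*(-16) = 1776/7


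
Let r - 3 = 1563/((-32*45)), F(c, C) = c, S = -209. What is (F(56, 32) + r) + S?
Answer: -72521/480 ≈ -151.09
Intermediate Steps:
r = 919/480 (r = 3 + 1563/((-32*45)) = 3 + 1563/(-1440) = 3 + 1563*(-1/1440) = 3 - 521/480 = 919/480 ≈ 1.9146)
(F(56, 32) + r) + S = (56 + 919/480) - 209 = 27799/480 - 209 = -72521/480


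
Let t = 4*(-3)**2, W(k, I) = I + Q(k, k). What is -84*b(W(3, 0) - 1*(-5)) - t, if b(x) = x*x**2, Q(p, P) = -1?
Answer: -5412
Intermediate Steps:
W(k, I) = -1 + I (W(k, I) = I - 1 = -1 + I)
b(x) = x**3
t = 36 (t = 4*9 = 36)
-84*b(W(3, 0) - 1*(-5)) - t = -84*((-1 + 0) - 1*(-5))**3 - 1*36 = -84*(-1 + 5)**3 - 36 = -84*4**3 - 36 = -84*64 - 36 = -5376 - 36 = -5412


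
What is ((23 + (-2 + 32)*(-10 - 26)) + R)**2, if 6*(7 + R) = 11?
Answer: 40615129/36 ≈ 1.1282e+6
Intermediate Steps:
R = -31/6 (R = -7 + (1/6)*11 = -7 + 11/6 = -31/6 ≈ -5.1667)
((23 + (-2 + 32)*(-10 - 26)) + R)**2 = ((23 + (-2 + 32)*(-10 - 26)) - 31/6)**2 = ((23 + 30*(-36)) - 31/6)**2 = ((23 - 1080) - 31/6)**2 = (-1057 - 31/6)**2 = (-6373/6)**2 = 40615129/36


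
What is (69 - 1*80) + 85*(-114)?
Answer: -9701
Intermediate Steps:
(69 - 1*80) + 85*(-114) = (69 - 80) - 9690 = -11 - 9690 = -9701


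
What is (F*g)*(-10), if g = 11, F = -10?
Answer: 1100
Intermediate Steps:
(F*g)*(-10) = -10*11*(-10) = -110*(-10) = 1100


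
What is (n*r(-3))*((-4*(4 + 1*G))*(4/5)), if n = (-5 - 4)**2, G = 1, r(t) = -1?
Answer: 1296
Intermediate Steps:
n = 81 (n = (-9)**2 = 81)
(n*r(-3))*((-4*(4 + 1*G))*(4/5)) = (81*(-1))*((-4*(4 + 1*1))*(4/5)) = -81*(-4*(4 + 1))*4*(1/5) = -81*(-4*5)*4/5 = -(-1620)*4/5 = -81*(-16) = 1296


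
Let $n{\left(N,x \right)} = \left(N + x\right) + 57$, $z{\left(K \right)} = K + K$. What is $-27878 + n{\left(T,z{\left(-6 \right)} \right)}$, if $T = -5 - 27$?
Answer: $-27865$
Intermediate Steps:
$z{\left(K \right)} = 2 K$
$T = -32$ ($T = -5 - 27 = -32$)
$n{\left(N,x \right)} = 57 + N + x$
$-27878 + n{\left(T,z{\left(-6 \right)} \right)} = -27878 + \left(57 - 32 + 2 \left(-6\right)\right) = -27878 - -13 = -27878 + 13 = -27865$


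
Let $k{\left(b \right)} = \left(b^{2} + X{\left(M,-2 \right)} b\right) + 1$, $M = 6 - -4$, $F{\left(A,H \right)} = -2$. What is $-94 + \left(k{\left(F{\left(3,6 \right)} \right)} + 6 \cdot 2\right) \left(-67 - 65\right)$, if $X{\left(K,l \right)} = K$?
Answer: $302$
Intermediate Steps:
$M = 10$ ($M = 6 + 4 = 10$)
$k{\left(b \right)} = 1 + b^{2} + 10 b$ ($k{\left(b \right)} = \left(b^{2} + 10 b\right) + 1 = 1 + b^{2} + 10 b$)
$-94 + \left(k{\left(F{\left(3,6 \right)} \right)} + 6 \cdot 2\right) \left(-67 - 65\right) = -94 + \left(\left(1 + \left(-2\right)^{2} + 10 \left(-2\right)\right) + 6 \cdot 2\right) \left(-67 - 65\right) = -94 + \left(\left(1 + 4 - 20\right) + 12\right) \left(-132\right) = -94 + \left(-15 + 12\right) \left(-132\right) = -94 - -396 = -94 + 396 = 302$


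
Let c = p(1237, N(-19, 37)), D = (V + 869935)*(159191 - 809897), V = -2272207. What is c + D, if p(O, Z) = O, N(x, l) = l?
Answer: 912466805269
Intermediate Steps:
D = 912466804032 (D = (-2272207 + 869935)*(159191 - 809897) = -1402272*(-650706) = 912466804032)
c = 1237
c + D = 1237 + 912466804032 = 912466805269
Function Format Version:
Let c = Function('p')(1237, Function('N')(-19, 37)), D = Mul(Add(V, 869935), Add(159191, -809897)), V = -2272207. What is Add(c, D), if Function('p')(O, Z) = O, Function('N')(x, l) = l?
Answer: 912466805269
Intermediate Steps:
D = 912466804032 (D = Mul(Add(-2272207, 869935), Add(159191, -809897)) = Mul(-1402272, -650706) = 912466804032)
c = 1237
Add(c, D) = Add(1237, 912466804032) = 912466805269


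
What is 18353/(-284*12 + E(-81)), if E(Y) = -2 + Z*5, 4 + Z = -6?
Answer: -18353/3460 ≈ -5.3043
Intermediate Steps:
Z = -10 (Z = -4 - 6 = -10)
E(Y) = -52 (E(Y) = -2 - 10*5 = -2 - 50 = -52)
18353/(-284*12 + E(-81)) = 18353/(-284*12 - 52) = 18353/(-3408 - 52) = 18353/(-3460) = 18353*(-1/3460) = -18353/3460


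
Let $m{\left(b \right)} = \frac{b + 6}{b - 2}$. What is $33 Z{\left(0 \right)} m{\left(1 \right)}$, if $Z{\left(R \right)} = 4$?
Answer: $-924$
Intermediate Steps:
$m{\left(b \right)} = \frac{6 + b}{-2 + b}$
$33 Z{\left(0 \right)} m{\left(1 \right)} = 33 \cdot 4 \frac{6 + 1}{-2 + 1} = 132 \frac{1}{-1} \cdot 7 = 132 \left(\left(-1\right) 7\right) = 132 \left(-7\right) = -924$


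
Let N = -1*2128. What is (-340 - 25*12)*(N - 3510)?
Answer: 3608320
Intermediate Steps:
N = -2128
(-340 - 25*12)*(N - 3510) = (-340 - 25*12)*(-2128 - 3510) = (-340 - 300)*(-5638) = -640*(-5638) = 3608320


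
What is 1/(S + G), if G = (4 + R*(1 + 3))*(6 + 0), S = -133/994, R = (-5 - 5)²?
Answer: 142/344189 ≈ 0.00041256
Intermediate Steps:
R = 100 (R = (-10)² = 100)
S = -19/142 (S = -133*1/994 = -19/142 ≈ -0.13380)
G = 2424 (G = (4 + 100*(1 + 3))*(6 + 0) = (4 + 100*4)*6 = (4 + 400)*6 = 404*6 = 2424)
1/(S + G) = 1/(-19/142 + 2424) = 1/(344189/142) = 142/344189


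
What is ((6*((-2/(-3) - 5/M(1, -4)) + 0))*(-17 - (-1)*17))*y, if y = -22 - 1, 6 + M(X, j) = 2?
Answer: 0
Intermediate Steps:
M(X, j) = -4 (M(X, j) = -6 + 2 = -4)
y = -23
((6*((-2/(-3) - 5/M(1, -4)) + 0))*(-17 - (-1)*17))*y = ((6*((-2/(-3) - 5/(-4)) + 0))*(-17 - (-1)*17))*(-23) = ((6*((-2*(-⅓) - 5*(-¼)) + 0))*(-17 - 1*(-17)))*(-23) = ((6*((⅔ + 5/4) + 0))*(-17 + 17))*(-23) = ((6*(23/12 + 0))*0)*(-23) = ((6*(23/12))*0)*(-23) = ((23/2)*0)*(-23) = 0*(-23) = 0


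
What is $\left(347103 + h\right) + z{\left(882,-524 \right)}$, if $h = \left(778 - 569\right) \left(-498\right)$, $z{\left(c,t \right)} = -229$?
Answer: $242792$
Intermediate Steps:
$h = -104082$ ($h = 209 \left(-498\right) = -104082$)
$\left(347103 + h\right) + z{\left(882,-524 \right)} = \left(347103 - 104082\right) - 229 = 243021 - 229 = 242792$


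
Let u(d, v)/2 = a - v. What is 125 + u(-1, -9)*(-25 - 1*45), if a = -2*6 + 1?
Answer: 405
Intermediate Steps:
a = -11 (a = -12 + 1 = -11)
u(d, v) = -22 - 2*v (u(d, v) = 2*(-11 - v) = -22 - 2*v)
125 + u(-1, -9)*(-25 - 1*45) = 125 + (-22 - 2*(-9))*(-25 - 1*45) = 125 + (-22 + 18)*(-25 - 45) = 125 - 4*(-70) = 125 + 280 = 405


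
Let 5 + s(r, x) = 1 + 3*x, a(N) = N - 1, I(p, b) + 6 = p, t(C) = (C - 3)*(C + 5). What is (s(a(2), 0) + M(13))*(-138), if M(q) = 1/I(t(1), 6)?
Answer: 1679/3 ≈ 559.67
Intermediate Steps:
t(C) = (-3 + C)*(5 + C)
I(p, b) = -6 + p
a(N) = -1 + N
s(r, x) = -4 + 3*x (s(r, x) = -5 + (1 + 3*x) = -4 + 3*x)
M(q) = -1/18 (M(q) = 1/(-6 + (-15 + 1² + 2*1)) = 1/(-6 + (-15 + 1 + 2)) = 1/(-6 - 12) = 1/(-18) = -1/18)
(s(a(2), 0) + M(13))*(-138) = ((-4 + 3*0) - 1/18)*(-138) = ((-4 + 0) - 1/18)*(-138) = (-4 - 1/18)*(-138) = -73/18*(-138) = 1679/3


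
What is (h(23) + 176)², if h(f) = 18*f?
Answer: 348100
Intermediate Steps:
(h(23) + 176)² = (18*23 + 176)² = (414 + 176)² = 590² = 348100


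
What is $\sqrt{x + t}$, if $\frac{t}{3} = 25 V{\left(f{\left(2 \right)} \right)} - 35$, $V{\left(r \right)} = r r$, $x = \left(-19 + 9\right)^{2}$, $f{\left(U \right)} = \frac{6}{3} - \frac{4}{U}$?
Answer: $i \sqrt{5} \approx 2.2361 i$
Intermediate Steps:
$f{\left(U \right)} = 2 - \frac{4}{U}$ ($f{\left(U \right)} = 6 \cdot \frac{1}{3} - \frac{4}{U} = 2 - \frac{4}{U}$)
$x = 100$ ($x = \left(-10\right)^{2} = 100$)
$V{\left(r \right)} = r^{2}$
$t = -105$ ($t = 3 \left(25 \left(2 - \frac{4}{2}\right)^{2} - 35\right) = 3 \left(25 \left(2 - 2\right)^{2} - 35\right) = 3 \left(25 \cdot 0^{2} - 35\right) = 3 \left(25 \cdot 0 - 35\right) = 3 \left(0 - 35\right) = 3 \left(-35\right) = -105$)
$\sqrt{x + t} = \sqrt{100 - 105} = \sqrt{-5} = i \sqrt{5}$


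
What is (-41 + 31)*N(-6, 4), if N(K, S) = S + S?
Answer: -80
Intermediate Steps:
N(K, S) = 2*S
(-41 + 31)*N(-6, 4) = (-41 + 31)*(2*4) = -10*8 = -80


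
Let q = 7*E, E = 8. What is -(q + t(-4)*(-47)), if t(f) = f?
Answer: -244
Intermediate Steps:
q = 56 (q = 7*8 = 56)
-(q + t(-4)*(-47)) = -(56 - 4*(-47)) = -(56 + 188) = -1*244 = -244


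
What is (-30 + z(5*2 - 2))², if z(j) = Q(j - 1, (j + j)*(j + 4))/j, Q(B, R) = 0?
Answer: 900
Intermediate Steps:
z(j) = 0 (z(j) = 0/j = 0)
(-30 + z(5*2 - 2))² = (-30 + 0)² = (-30)² = 900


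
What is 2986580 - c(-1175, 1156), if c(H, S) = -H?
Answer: 2985405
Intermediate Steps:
2986580 - c(-1175, 1156) = 2986580 - (-1)*(-1175) = 2986580 - 1*1175 = 2986580 - 1175 = 2985405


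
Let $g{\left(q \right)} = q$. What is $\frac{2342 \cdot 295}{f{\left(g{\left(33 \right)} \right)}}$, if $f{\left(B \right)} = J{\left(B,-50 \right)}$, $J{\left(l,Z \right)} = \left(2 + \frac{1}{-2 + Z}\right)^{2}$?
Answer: $\frac{1868166560}{10609} \approx 1.7609 \cdot 10^{5}$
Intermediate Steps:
$f{\left(B \right)} = \frac{10609}{2704}$ ($f{\left(B \right)} = \frac{\left(-3 + 2 \left(-50\right)\right)^{2}}{\left(-2 - 50\right)^{2}} = \frac{\left(-3 - 100\right)^{2}}{2704} = \left(-103\right)^{2} \cdot \frac{1}{2704} = 10609 \cdot \frac{1}{2704} = \frac{10609}{2704}$)
$\frac{2342 \cdot 295}{f{\left(g{\left(33 \right)} \right)}} = \frac{2342 \cdot 295}{\frac{10609}{2704}} = 690890 \cdot \frac{2704}{10609} = \frac{1868166560}{10609}$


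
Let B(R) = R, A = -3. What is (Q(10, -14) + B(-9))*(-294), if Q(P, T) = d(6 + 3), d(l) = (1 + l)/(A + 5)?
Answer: 1176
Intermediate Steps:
d(l) = ½ + l/2 (d(l) = (1 + l)/(-3 + 5) = (1 + l)/2 = (1 + l)*(½) = ½ + l/2)
Q(P, T) = 5 (Q(P, T) = ½ + (6 + 3)/2 = ½ + (½)*9 = ½ + 9/2 = 5)
(Q(10, -14) + B(-9))*(-294) = (5 - 9)*(-294) = -4*(-294) = 1176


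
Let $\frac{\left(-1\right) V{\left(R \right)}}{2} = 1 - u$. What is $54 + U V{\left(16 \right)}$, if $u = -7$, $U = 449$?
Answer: $-7130$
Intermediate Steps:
$V{\left(R \right)} = -16$ ($V{\left(R \right)} = - 2 \left(1 - -7\right) = - 2 \left(1 + 7\right) = \left(-2\right) 8 = -16$)
$54 + U V{\left(16 \right)} = 54 + 449 \left(-16\right) = 54 - 7184 = -7130$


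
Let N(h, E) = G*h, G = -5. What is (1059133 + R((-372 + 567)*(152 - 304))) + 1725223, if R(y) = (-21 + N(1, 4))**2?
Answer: 2785032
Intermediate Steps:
N(h, E) = -5*h
R(y) = 676 (R(y) = (-21 - 5*1)**2 = (-21 - 5)**2 = (-26)**2 = 676)
(1059133 + R((-372 + 567)*(152 - 304))) + 1725223 = (1059133 + 676) + 1725223 = 1059809 + 1725223 = 2785032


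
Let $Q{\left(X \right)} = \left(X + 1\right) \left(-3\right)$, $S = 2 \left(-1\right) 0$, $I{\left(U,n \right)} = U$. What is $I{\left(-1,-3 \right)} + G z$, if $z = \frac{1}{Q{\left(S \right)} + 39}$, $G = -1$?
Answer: $- \frac{37}{36} \approx -1.0278$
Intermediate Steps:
$S = 0$ ($S = \left(-2\right) 0 = 0$)
$Q{\left(X \right)} = -3 - 3 X$ ($Q{\left(X \right)} = \left(1 + X\right) \left(-3\right) = -3 - 3 X$)
$z = \frac{1}{36}$ ($z = \frac{1}{\left(-3 - 0\right) + 39} = \frac{1}{\left(-3 + 0\right) + 39} = \frac{1}{-3 + 39} = \frac{1}{36} \approx 0.027778$)
$I{\left(-1,-3 \right)} + G z = -1 - \frac{1}{36} = - \frac{37}{36}$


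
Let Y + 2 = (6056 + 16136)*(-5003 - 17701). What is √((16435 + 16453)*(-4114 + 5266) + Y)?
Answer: I*√465960194 ≈ 21586.0*I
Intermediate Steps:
Y = -503847170 (Y = -2 + (6056 + 16136)*(-5003 - 17701) = -2 + 22192*(-22704) = -2 - 503847168 = -503847170)
√((16435 + 16453)*(-4114 + 5266) + Y) = √((16435 + 16453)*(-4114 + 5266) - 503847170) = √(32888*1152 - 503847170) = √(37886976 - 503847170) = √(-465960194) = I*√465960194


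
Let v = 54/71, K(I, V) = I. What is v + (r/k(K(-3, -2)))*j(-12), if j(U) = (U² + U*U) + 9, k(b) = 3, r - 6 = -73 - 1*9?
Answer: -534150/71 ≈ -7523.2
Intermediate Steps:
r = -76 (r = 6 + (-73 - 1*9) = 6 + (-73 - 9) = 6 - 82 = -76)
v = 54/71 (v = 54*(1/71) = 54/71 ≈ 0.76056)
j(U) = 9 + 2*U² (j(U) = (U² + U²) + 9 = 2*U² + 9 = 9 + 2*U²)
v + (r/k(K(-3, -2)))*j(-12) = 54/71 + (-76/3)*(9 + 2*(-12)²) = 54/71 + (-76*⅓)*(9 + 2*144) = 54/71 - 76*(9 + 288)/3 = 54/71 - 76/3*297 = 54/71 - 7524 = -534150/71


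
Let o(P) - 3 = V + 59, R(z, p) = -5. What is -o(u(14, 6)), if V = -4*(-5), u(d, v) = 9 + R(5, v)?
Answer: -82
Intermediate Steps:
u(d, v) = 4 (u(d, v) = 9 - 5 = 4)
V = 20
o(P) = 82 (o(P) = 3 + (20 + 59) = 3 + 79 = 82)
-o(u(14, 6)) = -1*82 = -82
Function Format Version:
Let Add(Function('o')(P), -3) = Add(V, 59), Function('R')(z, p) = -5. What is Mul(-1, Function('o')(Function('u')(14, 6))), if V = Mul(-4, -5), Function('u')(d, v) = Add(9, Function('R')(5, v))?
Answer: -82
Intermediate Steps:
Function('u')(d, v) = 4 (Function('u')(d, v) = Add(9, -5) = 4)
V = 20
Function('o')(P) = 82 (Function('o')(P) = Add(3, Add(20, 59)) = Add(3, 79) = 82)
Mul(-1, Function('o')(Function('u')(14, 6))) = Mul(-1, 82) = -82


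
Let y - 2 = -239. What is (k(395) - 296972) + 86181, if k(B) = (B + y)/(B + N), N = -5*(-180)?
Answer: -272974187/1295 ≈ -2.1079e+5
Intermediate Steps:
y = -237 (y = 2 - 239 = -237)
N = 900
k(B) = (-237 + B)/(900 + B) (k(B) = (B - 237)/(B + 900) = (-237 + B)/(900 + B))
(k(395) - 296972) + 86181 = ((-237 + 395)/(900 + 395) - 296972) + 86181 = (158/1295 - 296972) + 86181 = -384578582/1295 + 86181 = -272974187/1295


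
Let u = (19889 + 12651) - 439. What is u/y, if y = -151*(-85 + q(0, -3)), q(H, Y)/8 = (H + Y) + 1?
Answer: 32101/15251 ≈ 2.1048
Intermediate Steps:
q(H, Y) = 8 + 8*H + 8*Y (q(H, Y) = 8*((H + Y) + 1) = 8*(1 + H + Y) = 8 + 8*H + 8*Y)
y = 15251 (y = -151*(-85 + (8 + 8*0 + 8*(-3))) = -151*(-85 + (8 + 0 - 24)) = -151*(-85 - 16) = -151*(-101) = 15251)
u = 32101 (u = 32540 - 439 = 32101)
u/y = 32101/15251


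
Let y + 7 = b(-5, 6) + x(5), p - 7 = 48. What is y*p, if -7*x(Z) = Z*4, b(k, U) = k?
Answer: -5720/7 ≈ -817.14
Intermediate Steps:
p = 55 (p = 7 + 48 = 55)
x(Z) = -4*Z/7 (x(Z) = -Z*4/7 = -4*Z/7)
y = -104/7 (y = -7 + (-5 - 4/7*5) = -7 + (-5 - 20/7) = -7 - 55/7 = -104/7 ≈ -14.857)
y*p = -104/7*55 = -5720/7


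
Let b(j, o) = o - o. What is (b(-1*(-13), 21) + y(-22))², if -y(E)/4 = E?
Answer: 7744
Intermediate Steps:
y(E) = -4*E
b(j, o) = 0
(b(-1*(-13), 21) + y(-22))² = (0 - 4*(-22))² = (0 + 88)² = 88² = 7744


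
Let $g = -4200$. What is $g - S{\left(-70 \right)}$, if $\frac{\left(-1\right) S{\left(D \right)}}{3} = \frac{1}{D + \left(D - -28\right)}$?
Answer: $- \frac{470403}{112} \approx -4200.0$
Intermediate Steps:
$S{\left(D \right)} = - \frac{3}{28 + 2 D}$ ($S{\left(D \right)} = - \frac{3}{D + \left(D - -28\right)} = - \frac{3}{D + \left(D + 28\right)} = - \frac{3}{D + \left(28 + D\right)} = - \frac{3}{28 + 2 D}$)
$g - S{\left(-70 \right)} = -4200 - - \frac{3}{28 + 2 \left(-70\right)} = -4200 - - \frac{3}{28 - 140} = -4200 - - \frac{3}{-112} = -4200 - \left(-3\right) \left(- \frac{1}{112}\right) = -4200 - \frac{3}{112} = - \frac{470403}{112}$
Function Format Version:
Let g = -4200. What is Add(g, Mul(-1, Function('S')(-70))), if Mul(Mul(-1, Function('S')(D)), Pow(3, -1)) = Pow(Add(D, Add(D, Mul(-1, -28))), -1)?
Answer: Rational(-470403, 112) ≈ -4200.0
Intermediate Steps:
Function('S')(D) = Mul(-3, Pow(Add(28, Mul(2, D)), -1)) (Function('S')(D) = Mul(-3, Pow(Add(D, Add(D, Mul(-1, -28))), -1)) = Mul(-3, Pow(Add(D, Add(D, 28)), -1)) = Mul(-3, Pow(Add(D, Add(28, D)), -1)) = Mul(-3, Pow(Add(28, Mul(2, D)), -1)))
Add(g, Mul(-1, Function('S')(-70))) = Add(-4200, Mul(-1, Mul(-3, Pow(Add(28, Mul(2, -70)), -1)))) = Add(-4200, Mul(-1, Mul(-3, Pow(Add(28, -140), -1)))) = Add(-4200, Mul(-1, Mul(-3, Pow(-112, -1)))) = Add(-4200, Mul(-1, Mul(-3, Rational(-1, 112)))) = Add(-4200, Mul(-1, Rational(3, 112))) = Add(-4200, Rational(-3, 112)) = Rational(-470403, 112)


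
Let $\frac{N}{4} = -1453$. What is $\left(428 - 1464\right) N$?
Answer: $6021232$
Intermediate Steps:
$N = -5812$ ($N = 4 \left(-1453\right) = -5812$)
$\left(428 - 1464\right) N = \left(428 - 1464\right) \left(-5812\right) = \left(-1036\right) \left(-5812\right) = 6021232$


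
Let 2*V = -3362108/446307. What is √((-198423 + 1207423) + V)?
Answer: √200981897427073422/446307 ≈ 1004.5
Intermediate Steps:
V = -1681054/446307 (V = (-3362108/446307)/2 = (-3362108*1/446307)/2 = (½)*(-3362108/446307) = -1681054/446307 ≈ -3.7666)
√((-198423 + 1207423) + V) = √((-198423 + 1207423) - 1681054/446307) = √(1009000 - 1681054/446307) = √(450322081946/446307) = √200981897427073422/446307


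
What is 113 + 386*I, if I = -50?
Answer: -19187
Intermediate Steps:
113 + 386*I = 113 + 386*(-50) = 113 - 19300 = -19187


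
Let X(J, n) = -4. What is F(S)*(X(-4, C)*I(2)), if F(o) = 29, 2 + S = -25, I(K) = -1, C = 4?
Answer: 116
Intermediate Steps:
S = -27 (S = -2 - 25 = -27)
F(S)*(X(-4, C)*I(2)) = 29*(-4*(-1)) = 29*4 = 116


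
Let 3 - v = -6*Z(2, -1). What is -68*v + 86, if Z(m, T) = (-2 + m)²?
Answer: -118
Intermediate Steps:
v = 3 (v = 3 - (-6)*(-2 + 2)² = 3 - (-6)*0² = 3 - (-6)*0 = 3 - 1*0 = 3 + 0 = 3)
-68*v + 86 = -68*3 + 86 = -204 + 86 = -118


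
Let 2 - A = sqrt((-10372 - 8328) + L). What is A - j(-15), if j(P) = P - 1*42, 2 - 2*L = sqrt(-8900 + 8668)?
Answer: 59 - sqrt(-18699 - I*sqrt(58)) ≈ 58.972 + 136.74*I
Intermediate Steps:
L = 1 - I*sqrt(58) (L = 1 - sqrt(-8900 + 8668)/2 = 1 - I*sqrt(58) ≈ 1.0 - 7.6158*I)
j(P) = -42 + P (j(P) = P - 42 = -42 + P)
A = 2 - sqrt(-18699 - I*sqrt(58)) (A = 2 - sqrt((-10372 - 8328) + (1 - I*sqrt(58))) = 2 - sqrt(-18700 + (1 - I*sqrt(58))) = 2 - sqrt(-18699 - I*sqrt(58)) ≈ 1.9722 + 136.74*I)
A - j(-15) = (2 - sqrt(-18699 - I*sqrt(58))) - (-42 - 15) = (2 - sqrt(-18699 - I*sqrt(58))) - 1*(-57) = (2 - sqrt(-18699 - I*sqrt(58))) + 57 = 59 - sqrt(-18699 - I*sqrt(58))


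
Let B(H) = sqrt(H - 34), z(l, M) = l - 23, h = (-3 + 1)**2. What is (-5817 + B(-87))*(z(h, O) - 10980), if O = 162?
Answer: 63981183 - 120989*I ≈ 6.3981e+7 - 1.2099e+5*I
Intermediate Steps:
h = 4 (h = (-2)**2 = 4)
z(l, M) = -23 + l
B(H) = sqrt(-34 + H)
(-5817 + B(-87))*(z(h, O) - 10980) = (-5817 + sqrt(-34 - 87))*((-23 + 4) - 10980) = (-5817 + sqrt(-121))*(-19 - 10980) = (-5817 + 11*I)*(-10999) = 63981183 - 120989*I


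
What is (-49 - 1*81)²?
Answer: 16900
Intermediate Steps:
(-49 - 1*81)² = (-49 - 81)² = (-130)² = 16900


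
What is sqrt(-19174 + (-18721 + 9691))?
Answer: 2*I*sqrt(7051) ≈ 167.94*I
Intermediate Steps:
sqrt(-19174 + (-18721 + 9691)) = sqrt(-19174 - 9030) = sqrt(-28204) = 2*I*sqrt(7051)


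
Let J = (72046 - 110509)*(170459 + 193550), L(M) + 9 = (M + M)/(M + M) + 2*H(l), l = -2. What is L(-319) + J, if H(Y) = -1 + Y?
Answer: -14000878181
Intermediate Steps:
L(M) = -14 (L(M) = -9 + ((M + M)/(M + M) + 2*(-1 - 2)) = -9 + ((2*M)/((2*M)) + 2*(-3)) = -9 + ((2*M)*(1/(2*M)) - 6) = -9 + (1 - 6) = -9 - 5 = -14)
J = -14000878167 (J = -38463*364009 = -14000878167)
L(-319) + J = -14 - 14000878167 = -14000878181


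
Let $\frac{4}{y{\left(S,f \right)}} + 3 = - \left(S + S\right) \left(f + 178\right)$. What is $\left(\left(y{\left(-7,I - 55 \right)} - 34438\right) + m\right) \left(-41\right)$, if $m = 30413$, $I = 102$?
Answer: $\frac{519333511}{3147} \approx 1.6503 \cdot 10^{5}$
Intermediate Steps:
$y{\left(S,f \right)} = \frac{4}{-3 - 2 S \left(178 + f\right)}$ ($y{\left(S,f \right)} = \frac{4}{-3 - \left(S + S\right) \left(f + 178\right)} = \frac{4}{-3 - 2 S \left(178 + f\right)}$)
$\left(\left(y{\left(-7,I - 55 \right)} - 34438\right) + m\right) \left(-41\right) = \left(\left(- \frac{4}{3 + 356 \left(-7\right) + 2 \left(-7\right) \left(102 - 55\right)} - 34438\right) + 30413\right) \left(-41\right) = \left(\left(- \frac{4}{3 - 2492 + 2 \left(-7\right) \left(102 - 55\right)} - 34438\right) + 30413\right) \left(-41\right) = \left(\left(- \frac{4}{3 - 2492 + 2 \left(-7\right) 47} - 34438\right) + 30413\right) \left(-41\right) = \left(\left(- \frac{4}{3 - 2492 - 658} - 34438\right) + 30413\right) \left(-41\right) = \left(\left(- \frac{4}{-3147} - 34438\right) + 30413\right) \left(-41\right) = \left(\left(\left(-4\right) \left(- \frac{1}{3147}\right) - 34438\right) + 30413\right) \left(-41\right) = \left(\left(\frac{4}{3147} - 34438\right) + 30413\right) \left(-41\right) = \left(- \frac{108376382}{3147} + 30413\right) \left(-41\right) = \left(- \frac{12666671}{3147}\right) \left(-41\right) = \frac{519333511}{3147}$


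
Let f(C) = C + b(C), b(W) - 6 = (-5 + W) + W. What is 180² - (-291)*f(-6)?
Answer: 27453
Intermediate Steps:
b(W) = 1 + 2*W (b(W) = 6 + ((-5 + W) + W) = 6 + (-5 + 2*W) = 1 + 2*W)
f(C) = 1 + 3*C (f(C) = C + (1 + 2*C) = 1 + 3*C)
180² - (-291)*f(-6) = 180² - (-291)*(1 + 3*(-6)) = 32400 - (-291)*(1 - 18) = 32400 - (-291)*(-17) = 32400 - 1*4947 = 32400 - 4947 = 27453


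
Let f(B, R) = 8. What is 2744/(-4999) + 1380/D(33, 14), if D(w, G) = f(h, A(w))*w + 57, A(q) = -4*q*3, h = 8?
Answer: 2005932/534893 ≈ 3.7502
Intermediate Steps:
A(q) = -12*q
D(w, G) = 57 + 8*w (D(w, G) = 8*w + 57 = 57 + 8*w)
2744/(-4999) + 1380/D(33, 14) = 2744/(-4999) + 1380/(57 + 8*33) = 2744*(-1/4999) + 1380/(57 + 264) = -2744/4999 + 1380/321 = -2744/4999 + 1380*(1/321) = -2744/4999 + 460/107 = 2005932/534893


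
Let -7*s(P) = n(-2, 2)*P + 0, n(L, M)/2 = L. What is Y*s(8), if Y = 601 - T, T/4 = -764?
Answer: 117024/7 ≈ 16718.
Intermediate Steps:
T = -3056 (T = 4*(-764) = -3056)
n(L, M) = 2*L
Y = 3657 (Y = 601 - 1*(-3056) = 601 + 3056 = 3657)
s(P) = 4*P/7 (s(P) = -((2*(-2))*P + 0)/7 = -(-4*P + 0)/7 = -(-4)*P/7 = 4*P/7)
Y*s(8) = 3657*((4/7)*8) = 3657*(32/7) = 117024/7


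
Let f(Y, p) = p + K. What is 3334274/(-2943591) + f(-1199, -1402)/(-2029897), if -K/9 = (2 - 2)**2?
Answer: -6764105875196/5975186540127 ≈ -1.1320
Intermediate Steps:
K = 0 (K = -9*(2 - 2)**2 = -9*0**2 = -9*0 = 0)
f(Y, p) = p (f(Y, p) = p + 0 = p)
3334274/(-2943591) + f(-1199, -1402)/(-2029897) = 3334274/(-2943591) - 1402/(-2029897) = 3334274*(-1/2943591) - 1402*(-1/2029897) = -3334274/2943591 + 1402/2029897 = -6764105875196/5975186540127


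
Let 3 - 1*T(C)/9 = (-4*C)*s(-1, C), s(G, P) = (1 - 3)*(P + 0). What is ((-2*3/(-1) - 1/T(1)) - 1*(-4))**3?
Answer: 91733851/91125 ≈ 1006.7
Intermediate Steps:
s(G, P) = -2*P
T(C) = 27 - 72*C**2 (T(C) = 27 - 9*(-4*C)*(-2*C) = 27 - 72*C**2)
((-2*3/(-1) - 1/T(1)) - 1*(-4))**3 = ((-2*3/(-1) - 1/(27 - 72*1**2)) - 1*(-4))**3 = ((-6*(-1) - 1/(27 - 72*1)) + 4)**3 = ((6 - 1/(27 - 72)) + 4)**3 = ((6 - 1/(-45)) + 4)**3 = ((6 - 1*(-1/45)) + 4)**3 = ((6 + 1/45) + 4)**3 = (271/45 + 4)**3 = (451/45)**3 = 91733851/91125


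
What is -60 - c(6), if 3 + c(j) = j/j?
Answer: -58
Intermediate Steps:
c(j) = -2 (c(j) = -3 + j/j = -3 + 1 = -2)
-60 - c(6) = -60 - 1*(-2) = -60 + 2 = -58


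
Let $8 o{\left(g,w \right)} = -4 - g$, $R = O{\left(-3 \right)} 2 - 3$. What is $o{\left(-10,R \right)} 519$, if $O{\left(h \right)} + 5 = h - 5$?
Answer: $\frac{1557}{4} \approx 389.25$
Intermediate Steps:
$O{\left(h \right)} = -10 + h$ ($O{\left(h \right)} = -5 + \left(h - 5\right) = -5 + \left(-5 + h\right) = -10 + h$)
$R = -29$ ($R = \left(-10 - 3\right) 2 - 3 = \left(-13\right) 2 - 3 = -26 - 3 = -29$)
$o{\left(g,w \right)} = - \frac{1}{2} - \frac{g}{8}$ ($o{\left(g,w \right)} = \frac{-4 - g}{8} = - \frac{1}{2} - \frac{g}{8}$)
$o{\left(-10,R \right)} 519 = \left(- \frac{1}{2} - - \frac{5}{4}\right) 519 = \left(- \frac{1}{2} + \frac{5}{4}\right) 519 = \frac{3}{4} \cdot 519 = \frac{1557}{4}$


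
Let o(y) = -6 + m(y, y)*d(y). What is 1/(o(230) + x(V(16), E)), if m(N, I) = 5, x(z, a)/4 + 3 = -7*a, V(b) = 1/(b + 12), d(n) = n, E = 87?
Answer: -1/1304 ≈ -0.00076687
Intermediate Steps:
V(b) = 1/(12 + b)
x(z, a) = -12 - 28*a (x(z, a) = -12 + 4*(-7*a) = -12 - 28*a)
o(y) = -6 + 5*y
1/(o(230) + x(V(16), E)) = 1/((-6 + 5*230) + (-12 - 28*87)) = 1/((-6 + 1150) + (-12 - 2436)) = 1/(1144 - 2448) = 1/(-1304) = -1/1304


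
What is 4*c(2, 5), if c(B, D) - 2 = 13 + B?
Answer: 68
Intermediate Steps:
c(B, D) = 15 + B (c(B, D) = 2 + (13 + B) = 15 + B)
4*c(2, 5) = 4*(15 + 2) = 4*17 = 68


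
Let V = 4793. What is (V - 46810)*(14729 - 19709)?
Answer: 209244660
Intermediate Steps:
(V - 46810)*(14729 - 19709) = (4793 - 46810)*(14729 - 19709) = -42017*(-4980) = 209244660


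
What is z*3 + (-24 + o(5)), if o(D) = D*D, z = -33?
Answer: -98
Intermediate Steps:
o(D) = D**2
z*3 + (-24 + o(5)) = -33*3 + (-24 + 5**2) = -99 + (-24 + 25) = -99 + 1 = -98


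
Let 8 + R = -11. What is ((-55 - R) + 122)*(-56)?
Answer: -4816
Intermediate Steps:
R = -19 (R = -8 - 11 = -19)
((-55 - R) + 122)*(-56) = ((-55 - 1*(-19)) + 122)*(-56) = ((-55 + 19) + 122)*(-56) = (-36 + 122)*(-56) = 86*(-56) = -4816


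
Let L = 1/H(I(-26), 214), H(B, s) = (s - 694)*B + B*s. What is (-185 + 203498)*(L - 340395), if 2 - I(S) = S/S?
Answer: -18408990020223/266 ≈ -6.9207e+10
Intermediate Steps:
I(S) = 1 (I(S) = 2 - S/S = 2 - 1*1 = 2 - 1 = 1)
H(B, s) = B*s + B*(-694 + s) (H(B, s) = (-694 + s)*B + B*s = B*(-694 + s) + B*s = B*s + B*(-694 + s))
L = -1/266 (L = 1/(2*1*(-347 + 214)) = 1/(2*1*(-133)) = 1/(-266) = -1/266 ≈ -0.0037594)
(-185 + 203498)*(L - 340395) = (-185 + 203498)*(-1/266 - 340395) = 203313*(-90545071/266) = -18408990020223/266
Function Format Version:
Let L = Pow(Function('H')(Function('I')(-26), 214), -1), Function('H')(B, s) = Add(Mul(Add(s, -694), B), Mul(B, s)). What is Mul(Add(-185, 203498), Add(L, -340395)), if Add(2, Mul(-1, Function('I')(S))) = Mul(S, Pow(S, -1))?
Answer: Rational(-18408990020223, 266) ≈ -6.9207e+10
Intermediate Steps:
Function('I')(S) = 1 (Function('I')(S) = Add(2, Mul(-1, Mul(S, Pow(S, -1)))) = Add(2, Mul(-1, 1)) = Add(2, -1) = 1)
Function('H')(B, s) = Add(Mul(B, s), Mul(B, Add(-694, s))) (Function('H')(B, s) = Add(Mul(Add(-694, s), B), Mul(B, s)) = Add(Mul(B, Add(-694, s)), Mul(B, s)) = Add(Mul(B, s), Mul(B, Add(-694, s))))
L = Rational(-1, 266) (L = Pow(Mul(2, 1, Add(-347, 214)), -1) = Pow(Mul(2, 1, -133), -1) = Pow(-266, -1) = Rational(-1, 266) ≈ -0.0037594)
Mul(Add(-185, 203498), Add(L, -340395)) = Mul(Add(-185, 203498), Add(Rational(-1, 266), -340395)) = Mul(203313, Rational(-90545071, 266)) = Rational(-18408990020223, 266)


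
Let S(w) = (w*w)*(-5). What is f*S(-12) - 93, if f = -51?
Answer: 36627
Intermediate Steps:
S(w) = -5*w² (S(w) = w²*(-5) = -5*w²)
f*S(-12) - 93 = -(-255)*(-12)² - 93 = -(-255)*144 - 93 = -51*(-720) - 93 = 36720 - 93 = 36627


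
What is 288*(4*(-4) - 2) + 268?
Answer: -4916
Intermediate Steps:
288*(4*(-4) - 2) + 268 = 288*(-16 - 2) + 268 = 288*(-18) + 268 = -5184 + 268 = -4916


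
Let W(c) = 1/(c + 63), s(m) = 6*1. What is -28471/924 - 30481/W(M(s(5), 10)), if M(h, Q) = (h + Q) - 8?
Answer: -1999703995/924 ≈ -2.1642e+6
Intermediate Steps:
s(m) = 6
M(h, Q) = -8 + Q + h (M(h, Q) = (Q + h) - 8 = -8 + Q + h)
W(c) = 1/(63 + c)
-28471/924 - 30481/W(M(s(5), 10)) = -28471/924 - 30481/(1/(63 + (-8 + 10 + 6))) = -28471*1/924 - 30481/(1/(63 + 8)) = -28471/924 - 30481/(1/71) = -28471/924 - 30481/1/71 = -28471/924 - 30481*71 = -28471/924 - 2164151 = -1999703995/924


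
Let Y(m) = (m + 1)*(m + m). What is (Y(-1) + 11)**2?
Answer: 121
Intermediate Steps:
Y(m) = 2*m*(1 + m) (Y(m) = (1 + m)*(2*m) = 2*m*(1 + m))
(Y(-1) + 11)**2 = (2*(-1)*(1 - 1) + 11)**2 = (2*(-1)*0 + 11)**2 = (0 + 11)**2 = 11**2 = 121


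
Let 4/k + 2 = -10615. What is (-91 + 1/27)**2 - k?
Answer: 21347022476/2579931 ≈ 8274.3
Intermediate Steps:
k = -4/10617 (k = 4/(-2 - 10615) = 4/(-10617) = 4*(-1/10617) = -4/10617 ≈ -0.00037675)
(-91 + 1/27)**2 - k = (-91 + 1/27)**2 - 1*(-4/10617) = (-91 + 1/27)**2 + 4/10617 = (-2456/27)**2 + 4/10617 = 6031936/729 + 4/10617 = 21347022476/2579931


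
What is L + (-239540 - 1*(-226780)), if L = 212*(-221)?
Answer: -59612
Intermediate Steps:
L = -46852
L + (-239540 - 1*(-226780)) = -46852 + (-239540 - 1*(-226780)) = -46852 + (-239540 + 226780) = -46852 - 12760 = -59612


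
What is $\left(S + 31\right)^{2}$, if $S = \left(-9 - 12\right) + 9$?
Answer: $361$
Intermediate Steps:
$S = -12$ ($S = -21 + 9 = -12$)
$\left(S + 31\right)^{2} = \left(-12 + 31\right)^{2} = 19^{2} = 361$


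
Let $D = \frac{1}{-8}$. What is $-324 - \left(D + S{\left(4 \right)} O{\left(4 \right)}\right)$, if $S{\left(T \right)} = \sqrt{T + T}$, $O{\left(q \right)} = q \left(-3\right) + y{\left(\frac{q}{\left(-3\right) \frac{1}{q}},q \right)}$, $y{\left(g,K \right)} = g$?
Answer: $- \frac{2591}{8} + \frac{104 \sqrt{2}}{3} \approx -274.85$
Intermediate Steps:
$O{\left(q \right)} = - 3 q - \frac{q^{2}}{3}$ ($O{\left(q \right)} = q \left(-3\right) + \frac{q}{\left(-3\right) \frac{1}{q}} = - 3 q + q \left(- \frac{q}{3}\right) = - 3 q - \frac{q^{2}}{3}$)
$S{\left(T \right)} = \sqrt{2} \sqrt{T}$ ($S{\left(T \right)} = \sqrt{2 T} = \sqrt{2} \sqrt{T}$)
$D = - \frac{1}{8} \approx -0.125$
$-324 - \left(D + S{\left(4 \right)} O{\left(4 \right)}\right) = -324 - \left(- \frac{1}{8} + \sqrt{2} \sqrt{4} \cdot \frac{1}{3} \cdot 4 \left(-9 - 4\right)\right) = -324 - \left(- \frac{1}{8} + \sqrt{2} \cdot 2 \cdot \frac{1}{3} \cdot 4 \left(-9 - 4\right)\right) = -324 - \left(- \frac{1}{8} + 2 \sqrt{2} \cdot \frac{1}{3} \cdot 4 \left(-13\right)\right) = -324 - \left(- \frac{1}{8} + 2 \sqrt{2} \left(- \frac{52}{3}\right)\right) = -324 - \left(- \frac{1}{8} - \frac{104 \sqrt{2}}{3}\right) = -324 + \left(\frac{1}{8} + \frac{104 \sqrt{2}}{3}\right) = - \frac{2591}{8} + \frac{104 \sqrt{2}}{3}$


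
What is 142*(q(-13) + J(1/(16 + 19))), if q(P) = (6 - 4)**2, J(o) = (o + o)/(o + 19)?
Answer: 189286/333 ≈ 568.43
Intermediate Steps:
J(o) = 2*o/(19 + o) (J(o) = (2*o)/(19 + o) = 2*o/(19 + o))
q(P) = 4 (q(P) = 2**2 = 4)
142*(q(-13) + J(1/(16 + 19))) = 142*(4 + 2/((16 + 19)*(19 + 1/(16 + 19)))) = 142*(4 + 2/(35*(19 + 1/35))) = 142*(4 + 2*(1/35)/(19 + 1/35)) = 142*(4 + 2*(1/35)/(666/35)) = 142*(4 + 2*(1/35)*(35/666)) = 142*(4 + 1/333) = 142*(1333/333) = 189286/333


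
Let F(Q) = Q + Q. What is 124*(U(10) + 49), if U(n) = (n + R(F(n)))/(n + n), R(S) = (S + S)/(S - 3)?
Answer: 104594/17 ≈ 6152.6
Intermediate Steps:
F(Q) = 2*Q
R(S) = 2*S/(-3 + S) (R(S) = (2*S)/(-3 + S) = 2*S/(-3 + S))
U(n) = (n + 4*n/(-3 + 2*n))/(2*n) (U(n) = (n + 2*(2*n)/(-3 + 2*n))/(n + n) = (n + 4*n/(-3 + 2*n))/((2*n)) = (n + 4*n/(-3 + 2*n))*(1/(2*n)) = (n + 4*n/(-3 + 2*n))/(2*n))
124*(U(10) + 49) = 124*((1 + 2*10)/(2*(-3 + 2*10)) + 49) = 124*((1 + 20)/(2*(-3 + 20)) + 49) = 124*((½)*21/17 + 49) = 124*((½)*(1/17)*21 + 49) = 124*(21/34 + 49) = 124*(1687/34) = 104594/17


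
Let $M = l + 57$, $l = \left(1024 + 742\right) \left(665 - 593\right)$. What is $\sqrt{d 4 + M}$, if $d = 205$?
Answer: $\sqrt{128029} \approx 357.81$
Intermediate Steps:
$l = 127152$ ($l = 1766 \cdot 72 = 127152$)
$M = 127209$ ($M = 127152 + 57 = 127209$)
$\sqrt{d 4 + M} = \sqrt{205 \cdot 4 + 127209} = \sqrt{820 + 127209} = \sqrt{128029}$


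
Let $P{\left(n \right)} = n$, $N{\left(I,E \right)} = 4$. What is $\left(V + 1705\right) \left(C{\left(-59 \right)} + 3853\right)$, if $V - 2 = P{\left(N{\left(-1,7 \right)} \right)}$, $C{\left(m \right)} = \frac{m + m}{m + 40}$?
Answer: $\frac{125459075}{19} \approx 6.6031 \cdot 10^{6}$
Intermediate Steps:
$C{\left(m \right)} = \frac{2 m}{40 + m}$
$V = 6$ ($V = 2 + 4 = 6$)
$\left(V + 1705\right) \left(C{\left(-59 \right)} + 3853\right) = \left(6 + 1705\right) \left(2 \left(-59\right) \frac{1}{40 - 59} + 3853\right) = 1711 \left(2 \left(-59\right) \frac{1}{-19} + 3853\right) = 1711 \left(2 \left(-59\right) \left(- \frac{1}{19}\right) + 3853\right) = 1711 \left(\frac{118}{19} + 3853\right) = 1711 \cdot \frac{73325}{19} = \frac{125459075}{19}$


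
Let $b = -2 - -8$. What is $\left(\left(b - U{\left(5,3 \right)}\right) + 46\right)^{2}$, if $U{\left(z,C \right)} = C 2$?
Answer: $2116$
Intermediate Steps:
$U{\left(z,C \right)} = 2 C$
$b = 6$ ($b = -2 + 8 = 6$)
$\left(\left(b - U{\left(5,3 \right)}\right) + 46\right)^{2} = \left(\left(6 - 2 \cdot 3\right) + 46\right)^{2} = \left(\left(6 - 6\right) + 46\right)^{2} = \left(0 + 46\right)^{2} = 46^{2} = 2116$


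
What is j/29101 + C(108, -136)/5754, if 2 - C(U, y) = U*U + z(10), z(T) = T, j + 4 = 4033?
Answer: -158242003/83723577 ≈ -1.8901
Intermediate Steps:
j = 4029 (j = -4 + 4033 = 4029)
C(U, y) = -8 - U² (C(U, y) = 2 - (U*U + 10) = 2 - (U² + 10) = 2 - (10 + U²) = 2 + (-10 - U²) = -8 - U²)
j/29101 + C(108, -136)/5754 = 4029/29101 + (-8 - 1*108²)/5754 = 4029*(1/29101) + (-8 - 1*11664)*(1/5754) = 4029/29101 + (-8 - 11664)*(1/5754) = 4029/29101 - 11672*1/5754 = 4029/29101 - 5836/2877 = -158242003/83723577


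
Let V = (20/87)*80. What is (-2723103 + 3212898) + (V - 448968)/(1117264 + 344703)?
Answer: 62297539969939/127191129 ≈ 4.8979e+5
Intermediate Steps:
V = 1600/87 (V = (20*(1/87))*80 = (20/87)*80 = 1600/87 ≈ 18.391)
(-2723103 + 3212898) + (V - 448968)/(1117264 + 344703) = (-2723103 + 3212898) + (1600/87 - 448968)/(1117264 + 344703) = 489795 - 39058616/87/1461967 = 489795 - 39058616/87*1/1461967 = 489795 - 39058616/127191129 = 62297539969939/127191129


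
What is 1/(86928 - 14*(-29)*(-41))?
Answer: 1/70282 ≈ 1.4228e-5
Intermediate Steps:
1/(86928 - 14*(-29)*(-41)) = 1/(86928 + 406*(-41)) = 1/(86928 - 16646) = 1/70282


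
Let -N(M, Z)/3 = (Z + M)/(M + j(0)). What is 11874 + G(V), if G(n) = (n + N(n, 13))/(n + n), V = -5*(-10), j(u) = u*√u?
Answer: 59372311/5000 ≈ 11874.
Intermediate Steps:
j(u) = u^(3/2)
N(M, Z) = -3*(M + Z)/M (N(M, Z) = -3*(Z + M)/(M + 0^(3/2)) = -3*(M + Z)/(M + 0) = -3*(M + Z)/M)
V = 50
G(n) = (-3 + n - 39/n)/(2*n) (G(n) = (n + (-3 - 3*13/n))/(n + n) = (n + (-3 - 39/n))/((2*n)) = (-3 + n - 39/n)*(1/(2*n)) = (-3 + n - 39/n)/(2*n))
11874 + G(V) = 11874 + (½)*(-39 + 50² - 3*50)/50² = 11874 + (½)*(1/2500)*(-39 + 2500 - 150) = 11874 + (½)*(1/2500)*2311 = 11874 + 2311/5000 = 59372311/5000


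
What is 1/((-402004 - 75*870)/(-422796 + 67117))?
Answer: 355679/467254 ≈ 0.76121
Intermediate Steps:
1/((-402004 - 75*870)/(-422796 + 67117)) = 1/((-402004 - 65250)/(-355679)) = 1/(-467254*(-1/355679)) = 1/(467254/355679) = 355679/467254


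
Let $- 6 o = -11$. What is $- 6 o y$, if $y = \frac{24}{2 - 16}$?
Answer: $\frac{132}{7} \approx 18.857$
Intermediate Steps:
$y = - \frac{12}{7}$ ($y = \frac{24}{2 - 16} = \frac{24}{-14} = 24 \left(- \frac{1}{14}\right) = - \frac{12}{7} \approx -1.7143$)
$o = \frac{11}{6}$ ($o = \left(- \frac{1}{6}\right) \left(-11\right) = \frac{11}{6} \approx 1.8333$)
$- 6 o y = \left(-6\right) \frac{11}{6} \left(- \frac{12}{7}\right) = \left(-11\right) \left(- \frac{12}{7}\right) = \frac{132}{7}$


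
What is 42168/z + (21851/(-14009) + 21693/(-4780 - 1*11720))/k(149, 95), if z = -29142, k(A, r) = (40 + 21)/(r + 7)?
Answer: -71377910598353/11413997355750 ≈ -6.2535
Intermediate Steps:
k(A, r) = 61/(7 + r)
42168/z + (21851/(-14009) + 21693/(-4780 - 1*11720))/k(149, 95) = 42168/(-29142) + (21851/(-14009) + 21693/(-4780 - 1*11720))/((61/(7 + 95))) = 42168*(-1/29142) + (21851*(-1/14009) + 21693/(-4780 - 11720))/((61/102)) = -7028/4857 + (-21851/14009 + 21693/(-16500))/((61*(1/102))) = -7028/4857 + (-21851/14009 + 21693*(-1/16500))/(61/102) = -7028/4857 + (-21851/14009 - 7231/5500)*(102/61) = -7028/4857 - 221479579/77049500*102/61 = -7028/4857 - 11295458529/2350009750 = -71377910598353/11413997355750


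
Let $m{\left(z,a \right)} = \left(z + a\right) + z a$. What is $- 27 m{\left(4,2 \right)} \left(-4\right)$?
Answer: $1512$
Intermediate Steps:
$m{\left(z,a \right)} = a + z + a z$ ($m{\left(z,a \right)} = \left(a + z\right) + a z = a + z + a z$)
$- 27 m{\left(4,2 \right)} \left(-4\right) = - 27 \left(2 + 4 + 2 \cdot 4\right) \left(-4\right) = - 27 \left(2 + 4 + 8\right) \left(-4\right) = \left(-27\right) 14 \left(-4\right) = \left(-378\right) \left(-4\right) = 1512$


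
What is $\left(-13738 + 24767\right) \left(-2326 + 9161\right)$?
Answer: $75383215$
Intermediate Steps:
$\left(-13738 + 24767\right) \left(-2326 + 9161\right) = 11029 \cdot 6835 = 75383215$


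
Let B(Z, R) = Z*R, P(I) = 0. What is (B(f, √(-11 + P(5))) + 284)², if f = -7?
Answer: 80117 - 3976*I*√11 ≈ 80117.0 - 13187.0*I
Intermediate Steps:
B(Z, R) = R*Z
(B(f, √(-11 + P(5))) + 284)² = (√(-11 + 0)*(-7) + 284)² = (√(-11)*(-7) + 284)² = ((I*√11)*(-7) + 284)² = (-7*I*√11 + 284)² = (284 - 7*I*√11)²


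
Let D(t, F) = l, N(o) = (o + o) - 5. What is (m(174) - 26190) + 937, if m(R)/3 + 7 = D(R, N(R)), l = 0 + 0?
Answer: -25274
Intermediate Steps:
l = 0
N(o) = -5 + 2*o (N(o) = 2*o - 5 = -5 + 2*o)
D(t, F) = 0
m(R) = -21 (m(R) = -21 + 3*0 = -21 + 0 = -21)
(m(174) - 26190) + 937 = (-21 - 26190) + 937 = -26211 + 937 = -25274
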